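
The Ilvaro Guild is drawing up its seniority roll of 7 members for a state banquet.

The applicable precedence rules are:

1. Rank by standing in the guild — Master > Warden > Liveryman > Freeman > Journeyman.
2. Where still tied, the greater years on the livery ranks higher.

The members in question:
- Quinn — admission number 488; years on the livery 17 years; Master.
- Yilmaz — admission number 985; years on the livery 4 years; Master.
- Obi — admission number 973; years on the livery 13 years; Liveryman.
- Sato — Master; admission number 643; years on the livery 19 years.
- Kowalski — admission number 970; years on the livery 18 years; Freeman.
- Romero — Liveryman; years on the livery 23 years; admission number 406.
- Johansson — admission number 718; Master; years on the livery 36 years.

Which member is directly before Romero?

By standing in the guild: Johansson, Sato, Quinn and Yilmaz (Master); then Romero and Obi (Liveryman); then Kowalski (Freeman).
Among Johansson, Sato, Quinn and Yilmaz, by years on the livery (higher first): Johansson (36 years) before Sato (19 years) before Quinn (17 years) before Yilmaz (4 years).
Among Romero and Obi, by years on the livery (higher first): Romero (23 years) before Obi (13 years).
Order: Johansson, Sato, Quinn, Yilmaz, Romero, Obi, Kowalski.

Yilmaz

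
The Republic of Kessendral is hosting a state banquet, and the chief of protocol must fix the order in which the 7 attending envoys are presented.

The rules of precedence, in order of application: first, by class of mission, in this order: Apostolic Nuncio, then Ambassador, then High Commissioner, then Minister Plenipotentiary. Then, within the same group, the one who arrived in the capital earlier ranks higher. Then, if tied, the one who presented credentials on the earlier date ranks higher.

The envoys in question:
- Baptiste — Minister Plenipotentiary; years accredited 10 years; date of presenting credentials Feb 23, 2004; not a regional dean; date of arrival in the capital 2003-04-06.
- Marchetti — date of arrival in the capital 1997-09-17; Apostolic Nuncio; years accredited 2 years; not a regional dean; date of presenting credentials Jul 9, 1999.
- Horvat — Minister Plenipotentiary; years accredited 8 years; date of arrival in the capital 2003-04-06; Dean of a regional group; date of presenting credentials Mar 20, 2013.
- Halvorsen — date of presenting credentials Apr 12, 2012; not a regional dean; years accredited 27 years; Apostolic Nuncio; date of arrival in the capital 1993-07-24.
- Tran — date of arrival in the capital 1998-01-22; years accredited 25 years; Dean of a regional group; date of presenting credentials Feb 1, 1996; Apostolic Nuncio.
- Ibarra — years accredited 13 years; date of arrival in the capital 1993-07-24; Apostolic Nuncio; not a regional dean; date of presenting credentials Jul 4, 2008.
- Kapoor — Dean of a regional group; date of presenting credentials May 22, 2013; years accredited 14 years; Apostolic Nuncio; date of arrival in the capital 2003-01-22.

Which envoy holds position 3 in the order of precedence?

Marchetti

By class of mission: Ibarra, Halvorsen, Marchetti, Tran and Kapoor (Apostolic Nuncio); then Baptiste and Horvat (Minister Plenipotentiary).
Among Ibarra, Halvorsen, Marchetti, Tran and Kapoor, by date of arrival in the capital (earlier first): Ibarra and Halvorsen (1993-07-24) before Marchetti (1997-09-17) before Tran (1998-01-22) before Kapoor (2003-01-22).
Among Ibarra and Halvorsen, by date of presenting credentials (earlier first): Ibarra (Jul 4, 2008) before Halvorsen (Apr 12, 2012).
Baptiste and Horvat both have date of arrival in the capital 2003-04-06, so the next rule applies.
Among Baptiste and Horvat, by date of presenting credentials (earlier first): Baptiste (Feb 23, 2004) before Horvat (Mar 20, 2013).
Order: Ibarra, Halvorsen, Marchetti, Tran, Kapoor, Baptiste, Horvat.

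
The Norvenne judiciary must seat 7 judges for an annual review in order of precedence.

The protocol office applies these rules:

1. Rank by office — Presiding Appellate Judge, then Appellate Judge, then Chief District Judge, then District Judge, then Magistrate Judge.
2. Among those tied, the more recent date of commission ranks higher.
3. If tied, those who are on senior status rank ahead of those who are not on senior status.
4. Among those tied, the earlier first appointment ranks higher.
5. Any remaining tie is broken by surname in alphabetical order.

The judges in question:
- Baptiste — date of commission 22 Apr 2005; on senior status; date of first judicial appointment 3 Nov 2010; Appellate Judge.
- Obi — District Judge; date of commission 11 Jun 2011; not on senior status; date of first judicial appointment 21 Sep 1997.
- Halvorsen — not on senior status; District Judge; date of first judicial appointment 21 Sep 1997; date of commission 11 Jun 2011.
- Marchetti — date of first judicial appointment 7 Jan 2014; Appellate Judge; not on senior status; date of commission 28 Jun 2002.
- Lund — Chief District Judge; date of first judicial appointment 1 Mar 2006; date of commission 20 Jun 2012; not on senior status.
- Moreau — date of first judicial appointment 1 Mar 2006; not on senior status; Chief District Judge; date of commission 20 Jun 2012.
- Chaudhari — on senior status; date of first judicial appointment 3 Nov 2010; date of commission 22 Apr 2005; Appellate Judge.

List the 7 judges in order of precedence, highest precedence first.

By office: Baptiste, Chaudhari and Marchetti (Appellate Judge); then Lund and Moreau (Chief District Judge); then Halvorsen and Obi (District Judge).
Among Baptiste, Chaudhari and Marchetti, by date of commission (later first): Baptiste and Chaudhari (22 Apr 2005) before Marchetti (28 Jun 2002).
Baptiste and Chaudhari are each on senior status, so the next rule applies.
Baptiste and Chaudhari both have date of first judicial appointment 3 Nov 2010, so the next rule applies.
Among Baptiste and Chaudhari, alphabetically by surname: Baptiste before Chaudhari.
Lund and Moreau both have date of commission 20 Jun 2012, so the next rule applies.
Lund and Moreau are each not on senior status, so the next rule applies.
Lund and Moreau both have date of first judicial appointment 1 Mar 2006, so the next rule applies.
Among Lund and Moreau, alphabetically by surname: Lund before Moreau.
Halvorsen and Obi both have date of commission 11 Jun 2011, so the next rule applies.
Halvorsen and Obi are each not on senior status, so the next rule applies.
Halvorsen and Obi both have date of first judicial appointment 21 Sep 1997, so the next rule applies.
Among Halvorsen and Obi, alphabetically by surname: Halvorsen before Obi.
Full order: Baptiste, Chaudhari, Marchetti, Lund, Moreau, Halvorsen, Obi.

Baptiste, Chaudhari, Marchetti, Lund, Moreau, Halvorsen, Obi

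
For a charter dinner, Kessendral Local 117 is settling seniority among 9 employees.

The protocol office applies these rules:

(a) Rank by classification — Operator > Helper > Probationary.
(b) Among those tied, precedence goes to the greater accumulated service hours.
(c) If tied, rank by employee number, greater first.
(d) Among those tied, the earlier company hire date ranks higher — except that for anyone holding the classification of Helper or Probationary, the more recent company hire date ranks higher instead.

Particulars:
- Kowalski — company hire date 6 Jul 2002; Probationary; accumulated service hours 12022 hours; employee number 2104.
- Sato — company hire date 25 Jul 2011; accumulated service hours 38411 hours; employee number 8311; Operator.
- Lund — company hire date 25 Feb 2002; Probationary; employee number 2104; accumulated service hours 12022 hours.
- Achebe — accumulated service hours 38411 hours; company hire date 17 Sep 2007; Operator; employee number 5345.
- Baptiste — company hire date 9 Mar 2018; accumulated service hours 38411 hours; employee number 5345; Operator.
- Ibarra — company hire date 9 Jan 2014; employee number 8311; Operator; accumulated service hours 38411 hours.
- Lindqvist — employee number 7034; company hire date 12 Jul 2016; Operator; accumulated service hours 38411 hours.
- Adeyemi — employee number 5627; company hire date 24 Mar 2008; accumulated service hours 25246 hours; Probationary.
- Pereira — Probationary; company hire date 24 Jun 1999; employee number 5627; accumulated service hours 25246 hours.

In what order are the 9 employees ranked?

Sato, Ibarra, Lindqvist, Achebe, Baptiste, Adeyemi, Pereira, Kowalski, Lund

By classification: Sato, Ibarra, Lindqvist, Achebe and Baptiste (Operator); then Adeyemi, Pereira, Kowalski and Lund (Probationary).
Sato, Ibarra, Lindqvist, Achebe and Baptiste all have accumulated service hours 38411 hours, so the next rule applies.
Among Sato, Ibarra, Lindqvist, Achebe and Baptiste, by employee number (higher first): Sato and Ibarra (8311) before Lindqvist (7034) before Achebe and Baptiste (5345).
Among Sato and Ibarra, by company hire date (earlier first): Sato (25 Jul 2011) before Ibarra (9 Jan 2014).
Among Achebe and Baptiste, by company hire date (earlier first): Achebe (17 Sep 2007) before Baptiste (9 Mar 2018).
Among Adeyemi, Pereira, Kowalski and Lund, by accumulated service hours (higher first): Adeyemi and Pereira (25246 hours) before Kowalski and Lund (12022 hours).
Adeyemi and Pereira both have employee number 5627, so the next rule applies.
Among Adeyemi and Pereira, by company hire date (later first) (reversed rule for this group): Adeyemi (24 Mar 2008) before Pereira (24 Jun 1999).
Kowalski and Lund both have employee number 2104, so the next rule applies.
Among Kowalski and Lund, by company hire date (later first) (reversed rule for this group): Kowalski (6 Jul 2002) before Lund (25 Feb 2002).
Full order: Sato, Ibarra, Lindqvist, Achebe, Baptiste, Adeyemi, Pereira, Kowalski, Lund.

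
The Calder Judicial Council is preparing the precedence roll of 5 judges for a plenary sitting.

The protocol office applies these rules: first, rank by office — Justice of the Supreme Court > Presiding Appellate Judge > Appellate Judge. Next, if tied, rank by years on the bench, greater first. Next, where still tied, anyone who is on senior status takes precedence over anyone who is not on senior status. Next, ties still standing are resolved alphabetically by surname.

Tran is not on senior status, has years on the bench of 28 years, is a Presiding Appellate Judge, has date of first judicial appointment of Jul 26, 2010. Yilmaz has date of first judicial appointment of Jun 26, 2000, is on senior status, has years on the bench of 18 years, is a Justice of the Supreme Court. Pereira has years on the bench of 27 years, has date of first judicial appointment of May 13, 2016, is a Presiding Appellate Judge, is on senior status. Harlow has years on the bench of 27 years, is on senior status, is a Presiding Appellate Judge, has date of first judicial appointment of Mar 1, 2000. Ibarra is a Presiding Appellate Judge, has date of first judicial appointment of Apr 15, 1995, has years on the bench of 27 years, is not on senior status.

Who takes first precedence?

By office: Yilmaz (Justice of the Supreme Court); then Tran, Harlow, Pereira and Ibarra (Presiding Appellate Judge).
Among Tran, Harlow, Pereira and Ibarra, by years on the bench (higher first): Tran (28 years) before Harlow, Pereira and Ibarra (27 years).
Among Harlow, Pereira and Ibarra, on senior status before not on senior status: Harlow and Pereira (on senior status) before Ibarra (not on senior status).
Among Harlow and Pereira, alphabetically by surname: Harlow before Pereira.
Order: Yilmaz, Tran, Harlow, Pereira, Ibarra.

Yilmaz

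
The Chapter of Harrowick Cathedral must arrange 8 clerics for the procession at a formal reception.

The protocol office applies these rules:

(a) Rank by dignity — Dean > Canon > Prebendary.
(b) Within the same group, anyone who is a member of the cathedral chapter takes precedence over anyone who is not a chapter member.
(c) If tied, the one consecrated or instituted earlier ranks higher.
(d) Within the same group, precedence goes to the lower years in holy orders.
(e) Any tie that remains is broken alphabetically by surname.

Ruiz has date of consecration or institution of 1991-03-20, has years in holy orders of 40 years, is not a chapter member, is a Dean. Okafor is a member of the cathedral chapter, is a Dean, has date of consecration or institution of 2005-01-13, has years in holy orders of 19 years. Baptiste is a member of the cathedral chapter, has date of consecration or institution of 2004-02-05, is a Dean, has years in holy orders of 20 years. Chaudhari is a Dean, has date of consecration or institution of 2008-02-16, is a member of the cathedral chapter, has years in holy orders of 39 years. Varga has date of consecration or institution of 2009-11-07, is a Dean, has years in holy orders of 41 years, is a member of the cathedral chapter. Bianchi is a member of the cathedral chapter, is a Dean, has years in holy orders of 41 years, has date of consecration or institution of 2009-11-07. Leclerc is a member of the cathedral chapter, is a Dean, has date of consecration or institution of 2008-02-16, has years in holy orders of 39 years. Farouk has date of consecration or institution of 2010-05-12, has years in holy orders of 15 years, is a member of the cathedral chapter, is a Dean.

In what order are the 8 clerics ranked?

By dignity: Baptiste, Okafor, Chaudhari, Leclerc, Bianchi, Varga, Farouk and Ruiz (Dean).
Among Baptiste, Okafor, Chaudhari, Leclerc, Bianchi, Varga, Farouk and Ruiz, a member of the cathedral chapter before not a chapter member: Baptiste, Okafor, Chaudhari, Leclerc, Bianchi, Varga and Farouk (a member of the cathedral chapter) before Ruiz (not a chapter member).
Among Baptiste, Okafor, Chaudhari, Leclerc, Bianchi, Varga and Farouk, by date of consecration or institution (earlier first): Baptiste (2004-02-05) before Okafor (2005-01-13) before Chaudhari and Leclerc (2008-02-16) before Bianchi and Varga (2009-11-07) before Farouk (2010-05-12).
Chaudhari and Leclerc both have years in holy orders 39 years, so the next rule applies.
Among Chaudhari and Leclerc, alphabetically by surname: Chaudhari before Leclerc.
Bianchi and Varga both have years in holy orders 41 years, so the next rule applies.
Among Bianchi and Varga, alphabetically by surname: Bianchi before Varga.
Full order: Baptiste, Okafor, Chaudhari, Leclerc, Bianchi, Varga, Farouk, Ruiz.

Baptiste, Okafor, Chaudhari, Leclerc, Bianchi, Varga, Farouk, Ruiz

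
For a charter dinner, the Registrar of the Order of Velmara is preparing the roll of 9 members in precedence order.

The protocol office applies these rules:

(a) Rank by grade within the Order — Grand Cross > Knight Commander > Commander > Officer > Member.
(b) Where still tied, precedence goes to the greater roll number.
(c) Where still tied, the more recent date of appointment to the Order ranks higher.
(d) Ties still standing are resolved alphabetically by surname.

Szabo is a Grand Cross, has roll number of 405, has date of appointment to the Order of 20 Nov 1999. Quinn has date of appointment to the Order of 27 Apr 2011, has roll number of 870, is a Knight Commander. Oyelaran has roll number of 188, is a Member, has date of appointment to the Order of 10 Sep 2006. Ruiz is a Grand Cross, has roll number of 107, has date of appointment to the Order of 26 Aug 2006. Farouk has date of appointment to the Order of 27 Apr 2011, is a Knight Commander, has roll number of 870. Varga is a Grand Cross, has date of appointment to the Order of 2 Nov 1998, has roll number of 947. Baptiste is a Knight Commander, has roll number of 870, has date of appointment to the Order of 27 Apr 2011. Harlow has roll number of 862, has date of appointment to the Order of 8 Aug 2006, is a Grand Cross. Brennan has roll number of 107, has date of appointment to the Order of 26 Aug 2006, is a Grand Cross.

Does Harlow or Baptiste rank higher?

Harlow

By grade within the Order: Varga, Harlow, Szabo, Brennan and Ruiz (Grand Cross); then Baptiste, Farouk and Quinn (Knight Commander); then Oyelaran (Member).
Among Varga, Harlow, Szabo, Brennan and Ruiz, by roll number (higher first): Varga (947) before Harlow (862) before Szabo (405) before Brennan and Ruiz (107).
Brennan and Ruiz both have date of appointment to the Order 26 Aug 2006, so the next rule applies.
Among Brennan and Ruiz, alphabetically by surname: Brennan before Ruiz.
Baptiste, Farouk and Quinn all have roll number 870, so the next rule applies.
Baptiste, Farouk and Quinn all have date of appointment to the Order 27 Apr 2011, so the next rule applies.
Among Baptiste, Farouk and Quinn, alphabetically by surname: Baptiste before Farouk before Quinn.
So Harlow takes precedence.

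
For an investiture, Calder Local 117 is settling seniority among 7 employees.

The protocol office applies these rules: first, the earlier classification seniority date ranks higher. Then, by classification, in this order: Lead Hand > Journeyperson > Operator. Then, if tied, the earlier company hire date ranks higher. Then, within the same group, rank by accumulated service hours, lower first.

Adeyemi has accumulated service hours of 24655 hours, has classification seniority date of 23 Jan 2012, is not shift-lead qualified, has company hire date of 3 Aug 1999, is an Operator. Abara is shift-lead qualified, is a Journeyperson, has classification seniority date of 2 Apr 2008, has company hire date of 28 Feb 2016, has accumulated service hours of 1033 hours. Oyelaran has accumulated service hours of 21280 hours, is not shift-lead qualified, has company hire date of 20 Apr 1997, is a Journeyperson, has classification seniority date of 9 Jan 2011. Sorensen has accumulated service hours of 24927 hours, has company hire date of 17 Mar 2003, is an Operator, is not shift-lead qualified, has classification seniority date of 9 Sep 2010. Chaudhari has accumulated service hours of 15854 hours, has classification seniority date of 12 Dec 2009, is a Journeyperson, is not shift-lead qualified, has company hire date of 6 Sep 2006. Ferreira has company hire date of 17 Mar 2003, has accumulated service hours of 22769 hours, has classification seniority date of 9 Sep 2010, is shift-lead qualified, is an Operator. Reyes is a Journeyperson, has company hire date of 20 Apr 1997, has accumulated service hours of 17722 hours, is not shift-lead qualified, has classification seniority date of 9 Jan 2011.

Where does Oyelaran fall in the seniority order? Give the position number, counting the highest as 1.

By classification seniority date (earlier first): Abara (2 Apr 2008); then Chaudhari (12 Dec 2009); then Ferreira and Sorensen (both 9 Sep 2010); then Reyes and Oyelaran (both 9 Jan 2011); then Adeyemi (23 Jan 2012).
Ferreira and Sorensen are each Operator, so the next rule applies.
Ferreira and Sorensen both have company hire date 17 Mar 2003, so the next rule applies.
Among Ferreira and Sorensen, by accumulated service hours (lower first): Ferreira (22769 hours) before Sorensen (24927 hours).
Reyes and Oyelaran are each Journeyperson, so the next rule applies.
Reyes and Oyelaran both have company hire date 20 Apr 1997, so the next rule applies.
Among Reyes and Oyelaran, by accumulated service hours (lower first): Reyes (17722 hours) before Oyelaran (21280 hours).
Order: Abara, Chaudhari, Ferreira, Sorensen, Reyes, Oyelaran, Adeyemi. So position 6.

6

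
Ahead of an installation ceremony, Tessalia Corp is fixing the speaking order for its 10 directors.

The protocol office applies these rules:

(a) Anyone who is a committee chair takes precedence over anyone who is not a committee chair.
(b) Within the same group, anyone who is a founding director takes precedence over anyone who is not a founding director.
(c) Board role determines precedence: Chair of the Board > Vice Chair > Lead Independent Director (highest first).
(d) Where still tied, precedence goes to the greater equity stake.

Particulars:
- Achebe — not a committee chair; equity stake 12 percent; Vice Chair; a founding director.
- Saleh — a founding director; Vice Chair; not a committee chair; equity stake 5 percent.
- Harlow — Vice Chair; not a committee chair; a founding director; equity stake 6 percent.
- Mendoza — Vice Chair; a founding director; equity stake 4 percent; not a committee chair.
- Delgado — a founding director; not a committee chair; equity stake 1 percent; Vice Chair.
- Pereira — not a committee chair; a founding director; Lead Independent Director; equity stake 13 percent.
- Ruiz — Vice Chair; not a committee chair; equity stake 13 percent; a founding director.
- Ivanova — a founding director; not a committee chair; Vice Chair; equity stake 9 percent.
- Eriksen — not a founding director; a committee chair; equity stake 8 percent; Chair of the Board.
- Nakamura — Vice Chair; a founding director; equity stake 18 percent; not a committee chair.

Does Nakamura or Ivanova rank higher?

By the first rule: Eriksen (a committee chair); then Nakamura, Ruiz, Achebe, Ivanova, Harlow, Saleh, Mendoza, Delgado and Pereira (each not a committee chair).
Nakamura, Ruiz, Achebe, Ivanova, Harlow, Saleh, Mendoza, Delgado and Pereira are each a founding director, so the next rule applies.
Among Nakamura, Ruiz, Achebe, Ivanova, Harlow, Saleh, Mendoza, Delgado and Pereira, by board role: Nakamura, Ruiz, Achebe, Ivanova, Harlow, Saleh, Mendoza and Delgado (Vice Chair) before Pereira (Lead Independent Director).
Among Nakamura, Ruiz, Achebe, Ivanova, Harlow, Saleh, Mendoza and Delgado, by equity stake (higher first): Nakamura (18 percent) before Ruiz (13 percent) before Achebe (12 percent) before Ivanova (9 percent) before Harlow (6 percent) before Saleh (5 percent) before Mendoza (4 percent) before Delgado (1 percent).
So Nakamura takes precedence.

Nakamura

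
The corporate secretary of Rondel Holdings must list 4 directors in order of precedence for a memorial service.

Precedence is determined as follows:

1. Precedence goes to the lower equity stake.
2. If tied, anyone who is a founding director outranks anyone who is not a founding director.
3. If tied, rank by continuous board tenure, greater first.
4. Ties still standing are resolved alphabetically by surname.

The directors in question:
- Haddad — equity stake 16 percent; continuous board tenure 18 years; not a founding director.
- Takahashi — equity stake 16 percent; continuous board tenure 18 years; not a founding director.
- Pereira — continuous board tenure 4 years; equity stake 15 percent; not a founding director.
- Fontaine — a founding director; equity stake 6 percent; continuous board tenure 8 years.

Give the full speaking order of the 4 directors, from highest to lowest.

Fontaine, Pereira, Haddad, Takahashi

By equity stake (lower first): Fontaine (6 percent); then Pereira (15 percent); then Haddad and Takahashi (both 16 percent).
Haddad and Takahashi are each not a founding director, so the next rule applies.
Haddad and Takahashi both have continuous board tenure 18 years, so the next rule applies.
Among Haddad and Takahashi, alphabetically by surname: Haddad before Takahashi.
Full order: Fontaine, Pereira, Haddad, Takahashi.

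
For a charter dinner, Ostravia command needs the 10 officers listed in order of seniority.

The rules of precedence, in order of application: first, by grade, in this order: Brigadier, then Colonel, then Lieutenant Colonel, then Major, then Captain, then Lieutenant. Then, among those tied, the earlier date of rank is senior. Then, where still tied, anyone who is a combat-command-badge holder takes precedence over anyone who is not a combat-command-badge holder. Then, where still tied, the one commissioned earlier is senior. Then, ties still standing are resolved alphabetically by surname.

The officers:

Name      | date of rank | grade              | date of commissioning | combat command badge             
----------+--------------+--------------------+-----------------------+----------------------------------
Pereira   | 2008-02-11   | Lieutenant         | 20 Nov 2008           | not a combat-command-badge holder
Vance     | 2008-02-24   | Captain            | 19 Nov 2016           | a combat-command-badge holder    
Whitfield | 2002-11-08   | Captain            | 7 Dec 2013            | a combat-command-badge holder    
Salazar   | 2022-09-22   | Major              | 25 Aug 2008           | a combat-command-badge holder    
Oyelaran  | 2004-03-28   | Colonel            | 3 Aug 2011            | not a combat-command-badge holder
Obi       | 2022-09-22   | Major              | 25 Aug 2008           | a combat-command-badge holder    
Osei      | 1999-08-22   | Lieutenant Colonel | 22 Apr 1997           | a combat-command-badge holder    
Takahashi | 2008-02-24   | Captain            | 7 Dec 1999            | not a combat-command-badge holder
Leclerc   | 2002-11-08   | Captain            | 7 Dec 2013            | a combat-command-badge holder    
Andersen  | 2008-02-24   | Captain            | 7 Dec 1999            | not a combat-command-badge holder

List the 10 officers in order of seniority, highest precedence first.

Oyelaran, Osei, Obi, Salazar, Leclerc, Whitfield, Vance, Andersen, Takahashi, Pereira

By grade: Oyelaran (Colonel); then Osei (Lieutenant Colonel); then Obi and Salazar (Major); then Leclerc, Whitfield, Vance, Andersen and Takahashi (Captain); then Pereira (Lieutenant).
Obi and Salazar both have date of rank 2022-09-22, so the next rule applies.
Obi and Salazar are each a combat-command-badge holder, so the next rule applies.
Obi and Salazar both have date of commissioning 25 Aug 2008, so the next rule applies.
Among Obi and Salazar, alphabetically by surname: Obi before Salazar.
Among Leclerc, Whitfield, Vance, Andersen and Takahashi, by date of rank (earlier first): Leclerc and Whitfield (2002-11-08) before Vance, Andersen and Takahashi (2008-02-24).
Leclerc and Whitfield are each a combat-command-badge holder, so the next rule applies.
Leclerc and Whitfield both have date of commissioning 7 Dec 2013, so the next rule applies.
Among Leclerc and Whitfield, alphabetically by surname: Leclerc before Whitfield.
Among Vance, Andersen and Takahashi, a combat-command-badge holder before not a combat-command-badge holder: Vance (a combat-command-badge holder) before Andersen and Takahashi (not a combat-command-badge holder).
Andersen and Takahashi both have date of commissioning 7 Dec 1999, so the next rule applies.
Among Andersen and Takahashi, alphabetically by surname: Andersen before Takahashi.
Full order: Oyelaran, Osei, Obi, Salazar, Leclerc, Whitfield, Vance, Andersen, Takahashi, Pereira.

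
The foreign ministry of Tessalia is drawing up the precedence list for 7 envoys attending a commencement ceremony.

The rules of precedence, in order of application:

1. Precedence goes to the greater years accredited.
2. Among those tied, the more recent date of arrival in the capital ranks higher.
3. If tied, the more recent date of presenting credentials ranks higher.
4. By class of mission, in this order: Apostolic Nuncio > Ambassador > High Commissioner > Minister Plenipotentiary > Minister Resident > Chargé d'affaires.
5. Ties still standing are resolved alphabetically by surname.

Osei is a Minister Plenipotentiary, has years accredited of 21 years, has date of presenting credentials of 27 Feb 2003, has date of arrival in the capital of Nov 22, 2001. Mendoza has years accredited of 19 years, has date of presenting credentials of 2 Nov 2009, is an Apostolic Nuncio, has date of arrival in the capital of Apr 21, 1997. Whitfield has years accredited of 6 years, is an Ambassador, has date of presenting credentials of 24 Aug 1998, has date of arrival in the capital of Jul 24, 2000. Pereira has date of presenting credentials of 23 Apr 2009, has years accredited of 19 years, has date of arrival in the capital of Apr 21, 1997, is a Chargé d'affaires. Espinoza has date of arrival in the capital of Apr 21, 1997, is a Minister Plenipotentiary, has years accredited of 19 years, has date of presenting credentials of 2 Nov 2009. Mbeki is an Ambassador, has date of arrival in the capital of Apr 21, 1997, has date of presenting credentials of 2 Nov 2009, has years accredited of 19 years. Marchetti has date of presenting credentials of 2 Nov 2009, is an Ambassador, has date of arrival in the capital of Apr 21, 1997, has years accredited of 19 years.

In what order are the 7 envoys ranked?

By years accredited (higher first): Osei (21 years); then Mendoza, Marchetti, Mbeki, Espinoza and Pereira (each 19 years); then Whitfield (6 years).
Mendoza, Marchetti, Mbeki, Espinoza and Pereira all have date of arrival in the capital Apr 21, 1997, so the next rule applies.
Among Mendoza, Marchetti, Mbeki, Espinoza and Pereira, by date of presenting credentials (later first): Mendoza, Marchetti, Mbeki and Espinoza (2 Nov 2009) before Pereira (23 Apr 2009).
Among Mendoza, Marchetti, Mbeki and Espinoza, by class of mission: Mendoza (Apostolic Nuncio) before Marchetti and Mbeki (Ambassador) before Espinoza (Minister Plenipotentiary).
Among Marchetti and Mbeki, alphabetically by surname: Marchetti before Mbeki.
Full order: Osei, Mendoza, Marchetti, Mbeki, Espinoza, Pereira, Whitfield.

Osei, Mendoza, Marchetti, Mbeki, Espinoza, Pereira, Whitfield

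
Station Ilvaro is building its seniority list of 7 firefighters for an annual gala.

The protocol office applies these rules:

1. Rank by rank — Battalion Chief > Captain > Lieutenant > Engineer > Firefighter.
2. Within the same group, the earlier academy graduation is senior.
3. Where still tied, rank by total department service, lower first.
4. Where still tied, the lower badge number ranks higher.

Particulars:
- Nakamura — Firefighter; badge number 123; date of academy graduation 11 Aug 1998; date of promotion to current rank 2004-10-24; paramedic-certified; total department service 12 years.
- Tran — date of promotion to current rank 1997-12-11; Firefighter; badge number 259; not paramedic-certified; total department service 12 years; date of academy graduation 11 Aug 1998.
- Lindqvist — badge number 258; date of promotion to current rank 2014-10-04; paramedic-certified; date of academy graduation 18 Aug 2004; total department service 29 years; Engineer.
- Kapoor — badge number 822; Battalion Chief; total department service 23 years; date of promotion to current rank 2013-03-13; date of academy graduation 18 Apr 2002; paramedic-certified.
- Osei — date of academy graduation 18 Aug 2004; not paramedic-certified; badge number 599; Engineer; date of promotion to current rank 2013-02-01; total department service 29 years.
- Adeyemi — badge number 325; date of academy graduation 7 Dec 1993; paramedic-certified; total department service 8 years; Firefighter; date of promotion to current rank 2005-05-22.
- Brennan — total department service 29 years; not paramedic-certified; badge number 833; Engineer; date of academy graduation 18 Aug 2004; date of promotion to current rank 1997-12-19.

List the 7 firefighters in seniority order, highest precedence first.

By rank: Kapoor (Battalion Chief); then Lindqvist, Osei and Brennan (Engineer); then Adeyemi, Nakamura and Tran (Firefighter).
Lindqvist, Osei and Brennan all have date of academy graduation 18 Aug 2004, so the next rule applies.
Lindqvist, Osei and Brennan all have total department service 29 years, so the next rule applies.
Among Lindqvist, Osei and Brennan, by badge number (lower first): Lindqvist (258) before Osei (599) before Brennan (833).
Among Adeyemi, Nakamura and Tran, by date of academy graduation (earlier first): Adeyemi (7 Dec 1993) before Nakamura and Tran (11 Aug 1998).
Nakamura and Tran both have total department service 12 years, so the next rule applies.
Among Nakamura and Tran, by badge number (lower first): Nakamura (123) before Tran (259).
Full order: Kapoor, Lindqvist, Osei, Brennan, Adeyemi, Nakamura, Tran.

Kapoor, Lindqvist, Osei, Brennan, Adeyemi, Nakamura, Tran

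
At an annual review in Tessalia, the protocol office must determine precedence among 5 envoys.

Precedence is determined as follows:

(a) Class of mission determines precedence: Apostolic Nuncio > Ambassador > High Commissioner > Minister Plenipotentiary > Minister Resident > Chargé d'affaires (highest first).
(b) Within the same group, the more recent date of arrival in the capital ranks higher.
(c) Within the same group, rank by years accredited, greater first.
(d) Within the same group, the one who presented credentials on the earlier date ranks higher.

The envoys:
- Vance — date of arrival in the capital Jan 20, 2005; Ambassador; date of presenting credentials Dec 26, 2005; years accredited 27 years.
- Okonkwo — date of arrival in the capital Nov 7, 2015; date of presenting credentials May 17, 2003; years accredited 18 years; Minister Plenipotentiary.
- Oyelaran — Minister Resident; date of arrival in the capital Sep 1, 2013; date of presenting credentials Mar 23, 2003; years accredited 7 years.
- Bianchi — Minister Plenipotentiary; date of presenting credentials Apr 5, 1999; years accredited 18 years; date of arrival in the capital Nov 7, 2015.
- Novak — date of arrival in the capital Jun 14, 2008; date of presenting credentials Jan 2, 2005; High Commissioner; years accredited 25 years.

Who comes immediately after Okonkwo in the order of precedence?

By class of mission: Vance (Ambassador); then Novak (High Commissioner); then Bianchi and Okonkwo (Minister Plenipotentiary); then Oyelaran (Minister Resident).
Bianchi and Okonkwo both have date of arrival in the capital Nov 7, 2015, so the next rule applies.
Bianchi and Okonkwo both have years accredited 18 years, so the next rule applies.
Among Bianchi and Okonkwo, by date of presenting credentials (earlier first): Bianchi (Apr 5, 1999) before Okonkwo (May 17, 2003).
Order: Vance, Novak, Bianchi, Okonkwo, Oyelaran.

Oyelaran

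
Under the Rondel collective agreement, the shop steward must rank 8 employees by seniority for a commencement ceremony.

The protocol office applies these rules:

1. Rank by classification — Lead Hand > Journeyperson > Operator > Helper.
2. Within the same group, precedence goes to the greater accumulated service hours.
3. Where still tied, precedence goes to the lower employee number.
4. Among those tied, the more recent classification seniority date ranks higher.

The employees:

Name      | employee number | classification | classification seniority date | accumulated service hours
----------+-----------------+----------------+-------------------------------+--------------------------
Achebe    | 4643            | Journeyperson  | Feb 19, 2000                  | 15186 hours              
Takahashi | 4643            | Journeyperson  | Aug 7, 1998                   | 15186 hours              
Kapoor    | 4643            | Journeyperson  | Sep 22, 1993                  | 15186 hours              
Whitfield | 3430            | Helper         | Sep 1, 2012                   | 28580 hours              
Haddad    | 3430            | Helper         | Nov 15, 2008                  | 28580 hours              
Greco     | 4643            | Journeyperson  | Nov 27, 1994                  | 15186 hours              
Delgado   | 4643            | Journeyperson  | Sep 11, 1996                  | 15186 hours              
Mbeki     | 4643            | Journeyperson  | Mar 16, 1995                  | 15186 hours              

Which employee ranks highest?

By classification: Achebe, Takahashi, Delgado, Mbeki, Greco and Kapoor (Journeyperson); then Whitfield and Haddad (Helper).
Achebe, Takahashi, Delgado, Mbeki, Greco and Kapoor all have accumulated service hours 15186 hours, so the next rule applies.
Achebe, Takahashi, Delgado, Mbeki, Greco and Kapoor all have employee number 4643, so the next rule applies.
Among Achebe, Takahashi, Delgado, Mbeki, Greco and Kapoor, by classification seniority date (later first): Achebe (Feb 19, 2000) before Takahashi (Aug 7, 1998) before Delgado (Sep 11, 1996) before Mbeki (Mar 16, 1995) before Greco (Nov 27, 1994) before Kapoor (Sep 22, 1993).
Whitfield and Haddad both have accumulated service hours 28580 hours, so the next rule applies.
Whitfield and Haddad both have employee number 3430, so the next rule applies.
Among Whitfield and Haddad, by classification seniority date (later first): Whitfield (Sep 1, 2012) before Haddad (Nov 15, 2008).
Order: Achebe, Takahashi, Delgado, Mbeki, Greco, Kapoor, Whitfield, Haddad.

Achebe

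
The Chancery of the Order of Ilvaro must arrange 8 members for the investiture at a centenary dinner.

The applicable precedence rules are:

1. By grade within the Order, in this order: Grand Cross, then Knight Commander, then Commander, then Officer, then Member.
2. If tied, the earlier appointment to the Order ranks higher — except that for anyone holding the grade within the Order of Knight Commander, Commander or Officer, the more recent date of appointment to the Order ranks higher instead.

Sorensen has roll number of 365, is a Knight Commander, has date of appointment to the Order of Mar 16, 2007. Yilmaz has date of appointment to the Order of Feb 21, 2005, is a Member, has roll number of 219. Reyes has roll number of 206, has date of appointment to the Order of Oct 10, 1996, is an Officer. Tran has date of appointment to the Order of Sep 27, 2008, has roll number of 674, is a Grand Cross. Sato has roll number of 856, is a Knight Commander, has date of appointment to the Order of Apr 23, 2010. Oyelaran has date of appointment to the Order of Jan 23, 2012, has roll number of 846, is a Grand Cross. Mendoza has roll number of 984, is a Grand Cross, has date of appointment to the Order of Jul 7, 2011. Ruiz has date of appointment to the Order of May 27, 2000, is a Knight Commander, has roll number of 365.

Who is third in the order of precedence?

By grade within the Order: Tran, Mendoza and Oyelaran (Grand Cross); then Sato, Sorensen and Ruiz (Knight Commander); then Reyes (Officer); then Yilmaz (Member).
Among Tran, Mendoza and Oyelaran, by date of appointment to the Order (earlier first): Tran (Sep 27, 2008) before Mendoza (Jul 7, 2011) before Oyelaran (Jan 23, 2012).
Among Sato, Sorensen and Ruiz, by date of appointment to the Order (later first) (reversed rule for this group): Sato (Apr 23, 2010) before Sorensen (Mar 16, 2007) before Ruiz (May 27, 2000).
Order: Tran, Mendoza, Oyelaran, Sato, Sorensen, Ruiz, Reyes, Yilmaz.

Oyelaran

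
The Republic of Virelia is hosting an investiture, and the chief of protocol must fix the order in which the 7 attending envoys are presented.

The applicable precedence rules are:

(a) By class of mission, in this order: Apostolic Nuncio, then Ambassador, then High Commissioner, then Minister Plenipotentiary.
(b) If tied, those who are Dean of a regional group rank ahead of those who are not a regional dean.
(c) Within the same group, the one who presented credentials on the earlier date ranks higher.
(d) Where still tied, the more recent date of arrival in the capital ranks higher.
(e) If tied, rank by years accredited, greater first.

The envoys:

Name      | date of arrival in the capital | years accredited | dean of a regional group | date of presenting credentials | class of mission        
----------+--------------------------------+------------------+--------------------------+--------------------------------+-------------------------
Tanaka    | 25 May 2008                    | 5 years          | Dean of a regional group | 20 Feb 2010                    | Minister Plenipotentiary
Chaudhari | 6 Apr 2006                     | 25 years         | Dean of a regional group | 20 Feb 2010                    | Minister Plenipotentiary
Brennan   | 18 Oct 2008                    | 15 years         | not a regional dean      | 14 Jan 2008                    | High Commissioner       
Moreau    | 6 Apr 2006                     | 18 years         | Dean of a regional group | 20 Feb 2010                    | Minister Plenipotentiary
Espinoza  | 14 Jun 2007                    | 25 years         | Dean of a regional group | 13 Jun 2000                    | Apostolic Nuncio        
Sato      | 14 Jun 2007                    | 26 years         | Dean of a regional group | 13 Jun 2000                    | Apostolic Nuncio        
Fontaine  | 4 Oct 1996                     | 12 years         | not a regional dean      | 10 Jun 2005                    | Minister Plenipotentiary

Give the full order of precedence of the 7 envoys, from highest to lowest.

By class of mission: Sato and Espinoza (Apostolic Nuncio); then Brennan (High Commissioner); then Tanaka, Chaudhari, Moreau and Fontaine (Minister Plenipotentiary).
Sato and Espinoza are each Dean of a regional group, so the next rule applies.
Sato and Espinoza both have date of presenting credentials 13 Jun 2000, so the next rule applies.
Sato and Espinoza both have date of arrival in the capital 14 Jun 2007, so the next rule applies.
Among Sato and Espinoza, by years accredited (higher first): Sato (26 years) before Espinoza (25 years).
Among Tanaka, Chaudhari, Moreau and Fontaine, Dean of a regional group before not a regional dean: Tanaka, Chaudhari and Moreau (Dean of a regional group) before Fontaine (not a regional dean).
Tanaka, Chaudhari and Moreau all have date of presenting credentials 20 Feb 2010, so the next rule applies.
Among Tanaka, Chaudhari and Moreau, by date of arrival in the capital (later first): Tanaka (25 May 2008) before Chaudhari and Moreau (6 Apr 2006).
Among Chaudhari and Moreau, by years accredited (higher first): Chaudhari (25 years) before Moreau (18 years).
Full order: Sato, Espinoza, Brennan, Tanaka, Chaudhari, Moreau, Fontaine.

Sato, Espinoza, Brennan, Tanaka, Chaudhari, Moreau, Fontaine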